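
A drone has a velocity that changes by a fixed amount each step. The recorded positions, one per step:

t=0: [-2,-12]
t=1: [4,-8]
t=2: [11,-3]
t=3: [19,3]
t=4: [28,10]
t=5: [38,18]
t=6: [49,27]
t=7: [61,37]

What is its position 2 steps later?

First differences are [+6,+4], [+7,+5], [+8,+6], [+9,+7], [+10,+8], [+11,+9], [+12,+10]; their common second difference is [+1,+1] (constant acceleration).
step 8: [61,37] + [+13,+11] → [74,48]
step 9: [74,48] + [+14,+12] → [88,60]

[88,60]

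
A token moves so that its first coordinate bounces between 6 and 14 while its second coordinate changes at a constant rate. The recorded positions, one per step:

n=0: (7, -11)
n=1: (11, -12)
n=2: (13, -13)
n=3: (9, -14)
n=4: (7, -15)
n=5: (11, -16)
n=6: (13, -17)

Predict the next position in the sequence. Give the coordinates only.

(9, -18)

The first coordinate reflects between 6 and 14, moving 4 per step.
  step 7: 13 → 9
The second coordinate changes by -1 each step: at step 7 it is -18.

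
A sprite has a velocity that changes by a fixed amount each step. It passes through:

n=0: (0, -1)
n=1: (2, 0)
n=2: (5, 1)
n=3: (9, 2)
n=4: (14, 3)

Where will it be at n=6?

(27, 5)

Successive displacements: (+2, +1), (+3, +1), (+4, +1), (+5, +1) — each changes by (+1, +0).
step 5: (14, 3) + (+6, +1) → (20, 4)
step 6: (20, 4) + (+7, +1) → (27, 5)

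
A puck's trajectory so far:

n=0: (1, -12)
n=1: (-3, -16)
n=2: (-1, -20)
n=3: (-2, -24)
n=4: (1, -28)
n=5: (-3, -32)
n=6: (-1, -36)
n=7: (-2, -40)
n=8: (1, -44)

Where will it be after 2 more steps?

(-1, -52)

First: cycles through 1, -3, -1, -2 every 4 steps. Step 10 lands at position 2 of the cycle → -1.
Second: linear, -4 per step → -52 at step 10.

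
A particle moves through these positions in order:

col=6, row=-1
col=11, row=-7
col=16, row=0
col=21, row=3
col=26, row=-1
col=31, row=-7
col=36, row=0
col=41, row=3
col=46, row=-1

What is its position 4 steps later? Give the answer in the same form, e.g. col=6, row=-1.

col=66, row=-1

The col coordinate changes by +5 each step, so at step 12 it is 6 + 12·(5) = 66.
The row coordinate repeats the cycle [-1, -7, 0, 3] with period 4; step 12 mod 4 = 0, giving -1.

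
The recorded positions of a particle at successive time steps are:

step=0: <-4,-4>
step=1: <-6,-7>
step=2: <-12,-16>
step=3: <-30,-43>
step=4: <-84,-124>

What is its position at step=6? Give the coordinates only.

<-732,-1096>

Consecutive displacements <-2,-3>, <-6,-9>, <-18,-27>, <-54,-81> scale by a factor of 3 each step.
step 5: <-84,-124> + <-162,-243> → <-246,-367>
step 6: <-246,-367> + <-486,-729> → <-732,-1096>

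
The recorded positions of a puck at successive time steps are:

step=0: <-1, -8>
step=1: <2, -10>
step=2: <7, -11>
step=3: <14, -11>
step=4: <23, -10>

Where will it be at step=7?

<62, -1>

First differences are <+3, -2>, <+5, -1>, <+7, +0>, <+9, +1>; their common second difference is <+2, +1> (constant acceleration).
step 5: <23, -10> + <+11, +2> → <34, -8>
step 6: <34, -8> + <+13, +3> → <47, -5>
step 7: <47, -5> + <+15, +4> → <62, -1>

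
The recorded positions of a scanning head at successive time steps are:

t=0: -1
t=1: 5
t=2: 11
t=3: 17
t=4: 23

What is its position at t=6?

Constant displacement of +6 per step.
step 5: 23 + 6 → 29
step 6: 29 + 6 → 35

35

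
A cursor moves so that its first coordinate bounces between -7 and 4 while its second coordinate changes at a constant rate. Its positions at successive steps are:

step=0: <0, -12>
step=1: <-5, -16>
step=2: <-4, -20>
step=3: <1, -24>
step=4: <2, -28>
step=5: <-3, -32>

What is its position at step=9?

<-1, -48>

The first coordinate travels 5 per step and bounces off the walls at -7 and 4.
  step 6: -3 → -6
  step 7: -6 → -1
  step 8: -1 → 4
  step 9: 4 → -1
The second coordinate changes by -4 each step: at step 9 it is -48.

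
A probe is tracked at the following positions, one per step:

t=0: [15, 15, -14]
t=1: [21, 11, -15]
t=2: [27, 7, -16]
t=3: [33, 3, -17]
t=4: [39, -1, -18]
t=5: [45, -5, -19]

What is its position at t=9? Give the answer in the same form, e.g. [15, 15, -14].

Each step adds [+6, -4, -1] to the position.
step 6: [45, -5, -19] + [+6, -4, -1] → [51, -9, -20]
step 7: [51, -9, -20] + [+6, -4, -1] → [57, -13, -21]
step 8: [57, -13, -21] + [+6, -4, -1] → [63, -17, -22]
step 9: [63, -17, -22] + [+6, -4, -1] → [69, -21, -23]

[69, -21, -23]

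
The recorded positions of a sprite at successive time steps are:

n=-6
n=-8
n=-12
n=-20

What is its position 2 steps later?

Step-to-step displacements: -2, -4, -8; each is 2× the previous.
step 4: -20 − 16 → n=-36
step 5: -36 − 32 → n=-68

n=-68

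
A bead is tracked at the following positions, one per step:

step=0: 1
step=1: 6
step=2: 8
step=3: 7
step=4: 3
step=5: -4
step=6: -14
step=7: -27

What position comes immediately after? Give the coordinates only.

-43

First differences are +5, +2, -1, -4, -7, -10, -13; their common second difference is -3 (constant acceleration).
step 8: -27 − 16 → -43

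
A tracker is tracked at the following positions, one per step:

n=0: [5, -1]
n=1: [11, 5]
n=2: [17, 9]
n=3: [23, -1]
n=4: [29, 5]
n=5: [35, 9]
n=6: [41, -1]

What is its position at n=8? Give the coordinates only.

[53, 9]

The first coordinate changes by +6 each step, so at step 8 it is 5 + 8·(6) = 53.
The second coordinate repeats the cycle [-1, 5, 9] with period 3; step 8 mod 3 = 2, giving 9.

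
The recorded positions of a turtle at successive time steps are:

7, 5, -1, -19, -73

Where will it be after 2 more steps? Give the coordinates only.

-721

The jumps are -2, -6, -18, -54 — a geometric progression with ratio 3.
step 5: -73 − 162 → -235
step 6: -235 − 486 → -721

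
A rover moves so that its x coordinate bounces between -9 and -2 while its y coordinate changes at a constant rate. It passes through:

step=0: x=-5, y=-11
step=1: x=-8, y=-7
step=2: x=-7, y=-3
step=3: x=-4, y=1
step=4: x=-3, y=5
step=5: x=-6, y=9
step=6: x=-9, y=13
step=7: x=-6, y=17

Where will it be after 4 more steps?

The x coordinate reflects between -9 and -2, moving 3 per step.
  step 8: -6 → -3
  step 9: -3 → -4
  step 10: -4 → -7
  step 11: -7 → -8
The y coordinate changes by +4 each step: at step 11 it is 33.

x=-8, y=33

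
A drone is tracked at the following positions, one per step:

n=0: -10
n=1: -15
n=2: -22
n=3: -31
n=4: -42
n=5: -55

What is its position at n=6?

First differences are -5, -7, -9, -11, -13; their common second difference is -2 (constant acceleration).
step 6: -55 − 15 → -70

-70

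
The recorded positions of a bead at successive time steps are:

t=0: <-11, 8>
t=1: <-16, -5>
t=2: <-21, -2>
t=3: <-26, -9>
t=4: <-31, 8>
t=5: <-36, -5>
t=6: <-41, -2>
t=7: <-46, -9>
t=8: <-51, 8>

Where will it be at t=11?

First: linear, -5 per step → -66 at step 11.
Second: cycles through 8, -5, -2, -9 every 4 steps. Step 11 lands at position 3 of the cycle → -9.

<-66, -9>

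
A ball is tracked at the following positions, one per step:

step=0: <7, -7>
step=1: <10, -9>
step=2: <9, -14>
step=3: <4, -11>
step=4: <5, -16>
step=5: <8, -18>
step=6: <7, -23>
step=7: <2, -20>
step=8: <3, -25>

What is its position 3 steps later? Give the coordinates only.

<0, -29>

Differencing gives <+3, -2>, <-1, -5>, <-5, +3>, <+1, -5>, <+3, -2>, <-1, -5>, <-5, +3>, <+1, -5>. This is the pattern <+3, -2>, <-1, -5>, <-5, +3>, <+1, -5> repeated.
step 9: apply <+3, -2> → <6, -27>
step 10: apply <-1, -5> → <5, -32>
step 11: apply <-5, +3> → <0, -29>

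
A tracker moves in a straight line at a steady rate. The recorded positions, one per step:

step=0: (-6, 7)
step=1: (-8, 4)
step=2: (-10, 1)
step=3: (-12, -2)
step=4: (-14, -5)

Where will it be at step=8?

(-22, -17)

The position changes by (-2, -3) every step.
step 5: (-14, -5) + (-2, -3) → (-16, -8)
step 6: (-16, -8) + (-2, -3) → (-18, -11)
step 7: (-18, -11) + (-2, -3) → (-20, -14)
step 8: (-20, -14) + (-2, -3) → (-22, -17)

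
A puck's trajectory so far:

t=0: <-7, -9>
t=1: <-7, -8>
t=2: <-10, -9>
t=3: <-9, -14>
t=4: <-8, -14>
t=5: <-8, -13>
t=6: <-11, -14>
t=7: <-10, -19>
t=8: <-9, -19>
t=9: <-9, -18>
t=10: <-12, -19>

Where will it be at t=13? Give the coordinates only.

Step-to-step displacements: <+0, +1>, <-3, -1>, <+1, -5>, <+1, +0>, <+0, +1>, <-3, -1>, <+1, -5>, <+1, +0>, <+0, +1>, <-3, -1> — a repeating cycle of length 4.
step 11: apply <+1, -5> → <-11, -24>
step 12: apply <+1, +0> → <-10, -24>
step 13: apply <+0, +1> → <-10, -23>

<-10, -23>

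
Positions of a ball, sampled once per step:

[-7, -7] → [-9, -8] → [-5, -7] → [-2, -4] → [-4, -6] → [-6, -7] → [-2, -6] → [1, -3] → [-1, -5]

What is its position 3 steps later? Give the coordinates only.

[4, -2]

The moves between consecutive positions are [-2, -1], [+4, +1], [+3, +3], [-2, -2], [-2, -1], [+4, +1], [+3, +3], [-2, -2]; they repeat the 4-cycle [[-2, -1], [+4, +1], [+3, +3], [-2, -2]].
step 9: apply [-2, -1] → [-3, -6]
step 10: apply [+4, +1] → [1, -5]
step 11: apply [+3, +3] → [4, -2]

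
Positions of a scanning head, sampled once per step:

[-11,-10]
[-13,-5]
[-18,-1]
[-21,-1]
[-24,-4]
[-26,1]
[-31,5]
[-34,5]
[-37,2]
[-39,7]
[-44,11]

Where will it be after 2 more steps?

The moves between consecutive positions are [-2,+5], [-5,+4], [-3,+0], [-3,-3], [-2,+5], [-5,+4], [-3,+0], [-3,-3], [-2,+5], [-5,+4]; they repeat the 4-cycle [[-2,+5], [-5,+4], [-3,+0], [-3,-3]].
step 11: apply [-3,+0] → [-47,11]
step 12: apply [-3,-3] → [-50,8]

[-50,8]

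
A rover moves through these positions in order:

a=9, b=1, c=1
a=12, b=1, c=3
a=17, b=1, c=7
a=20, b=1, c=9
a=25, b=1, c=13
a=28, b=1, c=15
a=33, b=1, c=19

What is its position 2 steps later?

a=41, b=1, c=25

The moves between consecutive positions are (+3, +0, +2), (+5, +0, +4), (+3, +0, +2), (+5, +0, +4), (+3, +0, +2), (+5, +0, +4); they repeat the 2-cycle [(+3, +0, +2), (+5, +0, +4)].
step 7: apply (+3, +0, +2) → a=36, b=1, c=21
step 8: apply (+5, +0, +4) → a=41, b=1, c=25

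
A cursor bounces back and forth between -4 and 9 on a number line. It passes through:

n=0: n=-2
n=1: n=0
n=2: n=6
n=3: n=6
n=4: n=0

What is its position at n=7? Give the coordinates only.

n=8

The value travels 6 per step and bounces off the walls at -4 and 9.
  step 5: 0 → -2
  step 6: -2 → 4
  step 7: 4 → 8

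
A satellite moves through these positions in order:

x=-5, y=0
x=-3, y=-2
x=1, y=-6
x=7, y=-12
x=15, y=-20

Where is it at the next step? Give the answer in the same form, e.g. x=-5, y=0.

Taking differences between consecutive positions: (+2, -2), (+4, -4), (+6, -6), (+8, -8). These grow by (+2, -2) each step.
step 5: x=15, y=-20 + (+10, -10) → x=25, y=-30

x=25, y=-30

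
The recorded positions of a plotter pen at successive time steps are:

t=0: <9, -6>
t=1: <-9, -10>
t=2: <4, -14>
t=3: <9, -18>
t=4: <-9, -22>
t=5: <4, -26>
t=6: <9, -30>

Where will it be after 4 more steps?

First: cycles through 9, -9, 4 every 3 steps. Step 10 lands at position 1 of the cycle → -9.
Second: linear, -4 per step → -46 at step 10.

<-9, -46>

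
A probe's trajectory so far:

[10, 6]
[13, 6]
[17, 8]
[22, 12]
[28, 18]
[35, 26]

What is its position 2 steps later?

[52, 48]

Successive displacements: [+3, +0], [+4, +2], [+5, +4], [+6, +6], [+7, +8] — each changes by [+1, +2].
step 6: [35, 26] + [+8, +10] → [43, 36]
step 7: [43, 36] + [+9, +12] → [52, 48]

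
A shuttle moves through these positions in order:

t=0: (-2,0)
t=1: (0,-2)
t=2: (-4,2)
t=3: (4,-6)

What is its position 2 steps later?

The jumps are (+2,-2), (-4,+4), (+8,-8) — a geometric progression with ratio -2.
step 4: (4,-6) + (-16,+16) → (-12,10)
step 5: (-12,10) + (+32,-32) → (20,-22)

(20,-22)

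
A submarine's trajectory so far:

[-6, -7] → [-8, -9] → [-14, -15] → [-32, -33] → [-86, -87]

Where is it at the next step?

[-248, -249]

Step-to-step displacements: [-2, -2], [-6, -6], [-18, -18], [-54, -54]; each is 3× the previous.
step 5: [-86, -87] + [-162, -162] → [-248, -249]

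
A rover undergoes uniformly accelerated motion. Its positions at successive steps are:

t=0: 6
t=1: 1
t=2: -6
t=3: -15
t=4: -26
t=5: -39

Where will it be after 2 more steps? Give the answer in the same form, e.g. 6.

-71

Successive displacements: -5, -7, -9, -11, -13 — each changes by -2.
step 6: -39 − 15 → -54
step 7: -54 − 17 → -71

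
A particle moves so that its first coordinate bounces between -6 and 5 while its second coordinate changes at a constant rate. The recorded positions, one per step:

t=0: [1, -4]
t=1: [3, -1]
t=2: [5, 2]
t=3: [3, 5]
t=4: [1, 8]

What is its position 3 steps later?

The first coordinate travels 2 per step and bounces off the walls at -6 and 5.
  step 5: 1 → -1
  step 6: -1 → -3
  step 7: -3 → -5
The second coordinate changes by +3 each step: at step 7 it is 17.

[-5, 17]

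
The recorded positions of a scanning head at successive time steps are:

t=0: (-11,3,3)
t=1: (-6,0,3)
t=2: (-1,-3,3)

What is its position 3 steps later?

Each step adds (+5,-3,+0) to the position.
step 3: (-1,-3,3) + (+5,-3,+0) → (4,-6,3)
step 4: (4,-6,3) + (+5,-3,+0) → (9,-9,3)
step 5: (9,-9,3) + (+5,-3,+0) → (14,-12,3)

(14,-12,3)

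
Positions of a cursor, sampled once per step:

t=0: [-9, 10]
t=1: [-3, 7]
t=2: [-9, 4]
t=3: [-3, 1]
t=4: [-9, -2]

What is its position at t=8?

The first coordinate repeats the cycle [-9, -3] with period 2; step 8 mod 2 = 0, giving -9.
The second coordinate changes by -3 each step, so at step 8 it is 10 + 8·(-3) = -14.

[-9, -14]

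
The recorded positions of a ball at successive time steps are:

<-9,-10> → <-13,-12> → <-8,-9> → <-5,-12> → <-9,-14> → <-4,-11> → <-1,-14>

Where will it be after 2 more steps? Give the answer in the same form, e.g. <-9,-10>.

<0,-13>

The moves between consecutive positions are <-4,-2>, <+5,+3>, <+3,-3>, <-4,-2>, <+5,+3>, <+3,-3>; they repeat the 3-cycle [<-4,-2>, <+5,+3>, <+3,-3>].
step 7: apply <-4,-2> → <-5,-16>
step 8: apply <+5,+3> → <0,-13>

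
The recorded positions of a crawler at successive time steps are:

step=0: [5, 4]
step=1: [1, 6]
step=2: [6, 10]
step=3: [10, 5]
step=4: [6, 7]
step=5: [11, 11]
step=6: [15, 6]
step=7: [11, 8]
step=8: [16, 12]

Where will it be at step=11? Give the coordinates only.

The moves between consecutive positions are [-4, +2], [+5, +4], [+4, -5], [-4, +2], [+5, +4], [+4, -5], [-4, +2], [+5, +4]; they repeat the 3-cycle [[-4, +2], [+5, +4], [+4, -5]].
step 9: apply [+4, -5] → [20, 7]
step 10: apply [-4, +2] → [16, 9]
step 11: apply [+5, +4] → [21, 13]

[21, 13]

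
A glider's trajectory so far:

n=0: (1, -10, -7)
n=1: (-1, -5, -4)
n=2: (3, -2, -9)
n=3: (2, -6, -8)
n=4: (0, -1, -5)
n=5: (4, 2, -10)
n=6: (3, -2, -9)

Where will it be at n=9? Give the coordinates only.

(4, 2, -10)

The moves between consecutive positions are (-2, +5, +3), (+4, +3, -5), (-1, -4, +1), (-2, +5, +3), (+4, +3, -5), (-1, -4, +1); they repeat the 3-cycle [(-2, +5, +3), (+4, +3, -5), (-1, -4, +1)].
step 7: apply (-2, +5, +3) → (1, 3, -6)
step 8: apply (+4, +3, -5) → (5, 6, -11)
step 9: apply (-1, -4, +1) → (4, 2, -10)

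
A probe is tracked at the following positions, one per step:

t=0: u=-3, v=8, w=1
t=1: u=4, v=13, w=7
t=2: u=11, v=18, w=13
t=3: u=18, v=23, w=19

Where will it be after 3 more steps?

Each step adds (+7, +5, +6) to the position.
step 4: u=18, v=23, w=19 + (+7, +5, +6) → u=25, v=28, w=25
step 5: u=25, v=28, w=25 + (+7, +5, +6) → u=32, v=33, w=31
step 6: u=32, v=33, w=31 + (+7, +5, +6) → u=39, v=38, w=37

u=39, v=38, w=37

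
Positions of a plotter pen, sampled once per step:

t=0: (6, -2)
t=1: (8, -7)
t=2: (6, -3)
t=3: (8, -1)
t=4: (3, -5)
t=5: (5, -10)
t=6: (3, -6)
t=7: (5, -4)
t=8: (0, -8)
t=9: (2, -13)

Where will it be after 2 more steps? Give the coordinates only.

Step-to-step displacements: (+2, -5), (-2, +4), (+2, +2), (-5, -4), (+2, -5), (-2, +4), (+2, +2), (-5, -4), (+2, -5) — a repeating cycle of length 4.
step 10: apply (-2, +4) → (0, -9)
step 11: apply (+2, +2) → (2, -7)

(2, -7)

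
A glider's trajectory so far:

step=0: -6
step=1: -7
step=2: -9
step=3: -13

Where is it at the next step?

-21

The jumps are -1, -2, -4 — a geometric progression with ratio 2.
step 4: -13 − 8 → -21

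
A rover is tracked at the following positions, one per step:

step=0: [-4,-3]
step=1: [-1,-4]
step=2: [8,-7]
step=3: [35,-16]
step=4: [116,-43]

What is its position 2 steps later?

[1088,-367]

The jumps are [+3,-1], [+9,-3], [+27,-9], [+81,-27] — a geometric progression with ratio 3.
step 5: [116,-43] + [+243,-81] → [359,-124]
step 6: [359,-124] + [+729,-243] → [1088,-367]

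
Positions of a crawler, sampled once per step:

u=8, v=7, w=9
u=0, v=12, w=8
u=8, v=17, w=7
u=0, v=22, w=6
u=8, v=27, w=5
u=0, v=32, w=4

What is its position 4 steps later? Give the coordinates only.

u=0, v=52, w=0

U: cycles through 8, 0 every 2 steps. Step 9 lands at position 1 of the cycle → 0.
V: linear, +5 per step → 52 at step 9.
W: linear, -1 per step → 0 at step 9.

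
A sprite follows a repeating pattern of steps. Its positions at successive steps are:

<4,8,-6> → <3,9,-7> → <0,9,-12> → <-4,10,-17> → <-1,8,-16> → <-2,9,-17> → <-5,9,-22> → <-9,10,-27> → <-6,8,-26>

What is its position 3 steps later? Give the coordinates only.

Differencing gives <-1,+1,-1>, <-3,+0,-5>, <-4,+1,-5>, <+3,-2,+1>, <-1,+1,-1>, <-3,+0,-5>, <-4,+1,-5>, <+3,-2,+1>. This is the pattern <-1,+1,-1>, <-3,+0,-5>, <-4,+1,-5>, <+3,-2,+1> repeated.
step 9: apply <-1,+1,-1> → <-7,9,-27>
step 10: apply <-3,+0,-5> → <-10,9,-32>
step 11: apply <-4,+1,-5> → <-14,10,-37>

<-14,10,-37>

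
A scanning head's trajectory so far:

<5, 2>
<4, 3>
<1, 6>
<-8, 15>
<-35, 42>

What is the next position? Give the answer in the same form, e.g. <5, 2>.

<-116, 123>

Step-to-step displacements: <-1, +1>, <-3, +3>, <-9, +9>, <-27, +27>; each is 3× the previous.
step 5: <-35, 42> + <-81, +81> → <-116, 123>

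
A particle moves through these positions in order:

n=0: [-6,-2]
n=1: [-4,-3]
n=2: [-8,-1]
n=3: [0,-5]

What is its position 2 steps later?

Step-to-step displacements: [+2,-1], [-4,+2], [+8,-4]; each is -2× the previous.
step 4: [0,-5] + [-16,+8] → [-16,3]
step 5: [-16,3] + [+32,-16] → [16,-13]

[16,-13]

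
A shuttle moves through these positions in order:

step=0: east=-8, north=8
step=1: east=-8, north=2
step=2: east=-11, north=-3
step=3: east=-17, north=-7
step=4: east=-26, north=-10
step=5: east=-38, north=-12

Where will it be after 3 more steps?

east=-92, north=-12

Successive displacements: (+0, -6), (-3, -5), (-6, -4), (-9, -3), (-12, -2) — each changes by (-3, +1).
step 6: east=-38, north=-12 + (-15, -1) → east=-53, north=-13
step 7: east=-53, north=-13 + (-18, +0) → east=-71, north=-13
step 8: east=-71, north=-13 + (-21, +1) → east=-92, north=-12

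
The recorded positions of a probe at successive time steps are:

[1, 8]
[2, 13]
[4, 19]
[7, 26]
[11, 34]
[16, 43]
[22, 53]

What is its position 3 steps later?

[46, 89]

Taking differences between consecutive positions: [+1, +5], [+2, +6], [+3, +7], [+4, +8], [+5, +9], [+6, +10]. These grow by [+1, +1] each step.
step 7: [22, 53] + [+7, +11] → [29, 64]
step 8: [29, 64] + [+8, +12] → [37, 76]
step 9: [37, 76] + [+9, +13] → [46, 89]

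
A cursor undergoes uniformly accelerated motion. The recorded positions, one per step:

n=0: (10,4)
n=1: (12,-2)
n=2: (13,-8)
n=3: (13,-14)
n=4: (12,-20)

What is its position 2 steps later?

(7,-32)

First differences are (+2,-6), (+1,-6), (+0,-6), (-1,-6); their common second difference is (-1,+0) (constant acceleration).
step 5: (12,-20) + (-2,-6) → (10,-26)
step 6: (10,-26) + (-3,-6) → (7,-32)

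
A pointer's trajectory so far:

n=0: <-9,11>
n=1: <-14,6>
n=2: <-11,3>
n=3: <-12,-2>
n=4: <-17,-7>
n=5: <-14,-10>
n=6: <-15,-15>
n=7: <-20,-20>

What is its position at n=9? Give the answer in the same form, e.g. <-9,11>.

<-18,-28>

Differencing gives <-5,-5>, <+3,-3>, <-1,-5>, <-5,-5>, <+3,-3>, <-1,-5>, <-5,-5>. This is the pattern <-5,-5>, <+3,-3>, <-1,-5> repeated.
step 8: apply <+3,-3> → <-17,-23>
step 9: apply <-1,-5> → <-18,-28>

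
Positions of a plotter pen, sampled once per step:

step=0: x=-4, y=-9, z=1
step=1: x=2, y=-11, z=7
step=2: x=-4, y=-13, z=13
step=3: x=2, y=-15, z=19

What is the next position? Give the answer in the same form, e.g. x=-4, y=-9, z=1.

x=-4, y=-17, z=25

X: cycles through -4, 2 every 2 steps. Step 4 lands at position 0 of the cycle → -4.
Y: linear, -2 per step → -17 at step 4.
Z: linear, +6 per step → 25 at step 4.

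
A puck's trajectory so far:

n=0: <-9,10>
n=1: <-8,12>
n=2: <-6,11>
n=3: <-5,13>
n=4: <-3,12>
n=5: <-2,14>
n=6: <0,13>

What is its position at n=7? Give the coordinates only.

The moves between consecutive positions are <+1,+2>, <+2,-1>, <+1,+2>, <+2,-1>, <+1,+2>, <+2,-1>; they repeat the 2-cycle [<+1,+2>, <+2,-1>].
step 7: apply <+1,+2> → <1,15>

<1,15>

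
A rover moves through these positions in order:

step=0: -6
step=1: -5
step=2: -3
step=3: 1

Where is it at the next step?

Step-to-step displacements: +1, +2, +4; each is 2× the previous.
step 4: 1 + 8 → 9

9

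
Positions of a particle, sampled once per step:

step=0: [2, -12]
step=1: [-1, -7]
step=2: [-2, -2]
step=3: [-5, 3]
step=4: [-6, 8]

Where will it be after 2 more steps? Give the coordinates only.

Differencing gives [-3, +5], [-1, +5], [-3, +5], [-1, +5]. This is the pattern [-3, +5], [-1, +5] repeated.
step 5: apply [-3, +5] → [-9, 13]
step 6: apply [-1, +5] → [-10, 18]

[-10, 18]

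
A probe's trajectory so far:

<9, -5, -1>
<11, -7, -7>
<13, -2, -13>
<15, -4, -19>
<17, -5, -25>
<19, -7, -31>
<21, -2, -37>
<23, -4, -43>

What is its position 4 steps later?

<31, -4, -67>

The first coordinate changes by +2 each step, so at step 11 it is 9 + 11·(2) = 31.
The second coordinate repeats the cycle [-5, -7, -2, -4] with period 4; step 11 mod 4 = 3, giving -4.
The third coordinate changes by -6 each step, so at step 11 it is -1 + 11·(-6) = -67.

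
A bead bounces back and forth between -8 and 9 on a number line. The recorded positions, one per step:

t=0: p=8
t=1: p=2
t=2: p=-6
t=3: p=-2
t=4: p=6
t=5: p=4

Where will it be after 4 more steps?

p=6

The value travels 8 per step and bounces off the walls at -8 and 9.
  step 6: 4 → -4
  step 7: -4 → -4
  step 8: -4 → 4
  step 9: 4 → 6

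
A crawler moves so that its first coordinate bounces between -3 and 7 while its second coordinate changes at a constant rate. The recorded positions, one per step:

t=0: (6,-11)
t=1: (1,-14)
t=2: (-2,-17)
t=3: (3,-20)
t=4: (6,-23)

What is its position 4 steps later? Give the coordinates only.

The first coordinate travels 5 per step and bounces off the walls at -3 and 7.
  step 5: 6 → 1
  step 6: 1 → -2
  step 7: -2 → 3
  step 8: 3 → 6
The second coordinate changes by -3 each step: at step 8 it is -35.

(6,-35)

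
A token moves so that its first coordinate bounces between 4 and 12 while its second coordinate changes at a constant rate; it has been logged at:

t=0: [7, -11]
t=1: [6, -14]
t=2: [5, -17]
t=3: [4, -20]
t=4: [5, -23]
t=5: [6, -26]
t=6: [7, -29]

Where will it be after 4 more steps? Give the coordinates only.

[11, -41]

The first coordinate travels 1 per step and bounces off the walls at 4 and 12.
  step 7: 7 → 8
  step 8: 8 → 9
  step 9: 9 → 10
  step 10: 10 → 11
The second coordinate changes by -3 each step: at step 10 it is -41.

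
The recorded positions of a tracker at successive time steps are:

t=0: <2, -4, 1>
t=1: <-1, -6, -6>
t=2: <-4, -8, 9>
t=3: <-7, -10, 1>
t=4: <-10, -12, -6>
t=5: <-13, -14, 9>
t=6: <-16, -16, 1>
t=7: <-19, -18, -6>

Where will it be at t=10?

First: linear, -3 per step → -28 at step 10.
Second: linear, -2 per step → -24 at step 10.
Third: cycles through 1, -6, 9 every 3 steps. Step 10 lands at position 1 of the cycle → -6.

<-28, -24, -6>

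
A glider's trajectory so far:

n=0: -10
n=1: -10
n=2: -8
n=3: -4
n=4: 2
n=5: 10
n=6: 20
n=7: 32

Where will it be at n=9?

Successive displacements: +0, +2, +4, +6, +8, +10, +12 — each changes by +2.
step 8: 32 + 14 → 46
step 9: 46 + 16 → 62

62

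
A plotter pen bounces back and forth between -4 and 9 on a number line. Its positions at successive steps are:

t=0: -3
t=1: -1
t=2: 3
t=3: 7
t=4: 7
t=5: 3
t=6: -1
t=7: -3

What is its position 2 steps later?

5

The value travels 4 per step and bounces off the walls at -4 and 9.
  step 8: -3 → 1
  step 9: 1 → 5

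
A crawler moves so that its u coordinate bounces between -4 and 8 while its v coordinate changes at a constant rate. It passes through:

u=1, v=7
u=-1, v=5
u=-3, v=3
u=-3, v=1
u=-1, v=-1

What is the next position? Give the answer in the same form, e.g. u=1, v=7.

u=1, v=-3

The u coordinate travels 2 per step and bounces off the walls at -4 and 8.
  step 5: -1 → 1
The v coordinate changes by -2 each step: at step 5 it is -3.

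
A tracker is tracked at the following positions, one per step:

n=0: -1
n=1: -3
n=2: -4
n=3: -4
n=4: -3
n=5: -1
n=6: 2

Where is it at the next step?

First differences are -2, -1, +0, +1, +2, +3; their common second difference is +1 (constant acceleration).
step 7: 2 + 4 → 6

6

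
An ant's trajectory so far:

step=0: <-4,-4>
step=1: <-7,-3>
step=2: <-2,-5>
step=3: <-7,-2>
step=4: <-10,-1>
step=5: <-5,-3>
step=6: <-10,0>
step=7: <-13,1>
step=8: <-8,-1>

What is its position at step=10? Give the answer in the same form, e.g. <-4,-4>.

<-16,3>

The moves between consecutive positions are <-3,+1>, <+5,-2>, <-5,+3>, <-3,+1>, <+5,-2>, <-5,+3>, <-3,+1>, <+5,-2>; they repeat the 3-cycle [<-3,+1>, <+5,-2>, <-5,+3>].
step 9: apply <-5,+3> → <-13,2>
step 10: apply <-3,+1> → <-16,3>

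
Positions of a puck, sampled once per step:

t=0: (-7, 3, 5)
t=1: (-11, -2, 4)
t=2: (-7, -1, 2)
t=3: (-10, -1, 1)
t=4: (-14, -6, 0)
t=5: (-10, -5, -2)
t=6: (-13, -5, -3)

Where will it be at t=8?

Step-to-step displacements: (-4, -5, -1), (+4, +1, -2), (-3, +0, -1), (-4, -5, -1), (+4, +1, -2), (-3, +0, -1) — a repeating cycle of length 3.
step 7: apply (-4, -5, -1) → (-17, -10, -4)
step 8: apply (+4, +1, -2) → (-13, -9, -6)

(-13, -9, -6)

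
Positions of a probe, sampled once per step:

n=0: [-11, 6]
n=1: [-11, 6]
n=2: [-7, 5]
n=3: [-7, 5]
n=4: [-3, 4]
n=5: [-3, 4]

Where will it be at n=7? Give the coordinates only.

[1, 3]

Step-to-step displacements: [+0, +0], [+4, -1], [+0, +0], [+4, -1], [+0, +0] — a repeating cycle of length 2.
step 6: apply [+4, -1] → [1, 3]
step 7: apply [+0, +0] → [1, 3]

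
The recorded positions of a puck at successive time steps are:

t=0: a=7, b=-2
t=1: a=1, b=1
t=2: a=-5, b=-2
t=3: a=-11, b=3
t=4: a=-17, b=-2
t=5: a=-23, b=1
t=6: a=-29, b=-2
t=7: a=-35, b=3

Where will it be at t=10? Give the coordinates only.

a=-53, b=-2

A: linear, -6 per step → -53 at step 10.
B: cycles through -2, 1, -2, 3 every 4 steps. Step 10 lands at position 2 of the cycle → -2.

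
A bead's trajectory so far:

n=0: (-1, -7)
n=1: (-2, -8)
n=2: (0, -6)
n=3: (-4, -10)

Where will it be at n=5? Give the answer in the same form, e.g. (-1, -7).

(-12, -18)

Step-to-step displacements: (-1, -1), (+2, +2), (-4, -4); each is -2× the previous.
step 4: (-4, -10) + (+8, +8) → (4, -2)
step 5: (4, -2) + (-16, -16) → (-12, -18)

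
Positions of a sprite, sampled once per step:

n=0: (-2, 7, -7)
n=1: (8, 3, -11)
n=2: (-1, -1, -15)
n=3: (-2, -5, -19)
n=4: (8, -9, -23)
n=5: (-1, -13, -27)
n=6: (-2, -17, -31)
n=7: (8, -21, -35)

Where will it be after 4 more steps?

(-1, -37, -51)

The first coordinate repeats the cycle [-2, 8, -1] with period 3; step 11 mod 3 = 2, giving -1.
The second coordinate changes by -4 each step, so at step 11 it is 7 + 11·(-4) = -37.
The third coordinate changes by -4 each step, so at step 11 it is -7 + 11·(-4) = -51.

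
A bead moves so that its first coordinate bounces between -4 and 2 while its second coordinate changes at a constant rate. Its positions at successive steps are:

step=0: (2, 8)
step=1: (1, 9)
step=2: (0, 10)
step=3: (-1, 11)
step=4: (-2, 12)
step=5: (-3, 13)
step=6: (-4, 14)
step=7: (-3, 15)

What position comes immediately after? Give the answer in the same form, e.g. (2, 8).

(-2, 16)

The first coordinate reflects between -4 and 2, moving 1 per step.
  step 8: -3 → -2
The second coordinate changes by +1 each step: at step 8 it is 16.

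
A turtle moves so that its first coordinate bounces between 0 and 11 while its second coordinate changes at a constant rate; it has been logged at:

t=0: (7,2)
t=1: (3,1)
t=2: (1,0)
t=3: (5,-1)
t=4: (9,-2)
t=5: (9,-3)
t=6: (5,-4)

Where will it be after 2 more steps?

The first coordinate reflects between 0 and 11, moving 4 per step.
  step 7: 5 → 1
  step 8: 1 → 3
The second coordinate changes by -1 each step: at step 8 it is -6.

(3,-6)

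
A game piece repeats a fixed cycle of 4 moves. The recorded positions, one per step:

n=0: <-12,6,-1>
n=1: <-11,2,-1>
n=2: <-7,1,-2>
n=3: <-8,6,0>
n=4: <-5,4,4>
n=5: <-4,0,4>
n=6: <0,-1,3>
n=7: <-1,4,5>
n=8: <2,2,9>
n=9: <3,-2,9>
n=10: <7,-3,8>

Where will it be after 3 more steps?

Step-to-step displacements: <+1,-4,+0>, <+4,-1,-1>, <-1,+5,+2>, <+3,-2,+4>, <+1,-4,+0>, <+4,-1,-1>, <-1,+5,+2>, <+3,-2,+4>, <+1,-4,+0>, <+4,-1,-1> — a repeating cycle of length 4.
step 11: apply <-1,+5,+2> → <6,2,10>
step 12: apply <+3,-2,+4> → <9,0,14>
step 13: apply <+1,-4,+0> → <10,-4,14>

<10,-4,14>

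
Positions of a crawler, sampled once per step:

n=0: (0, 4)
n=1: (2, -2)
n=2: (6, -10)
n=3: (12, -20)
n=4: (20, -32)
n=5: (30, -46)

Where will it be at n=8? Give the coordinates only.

Successive displacements: (+2, -6), (+4, -8), (+6, -10), (+8, -12), (+10, -14) — each changes by (+2, -2).
step 6: (30, -46) + (+12, -16) → (42, -62)
step 7: (42, -62) + (+14, -18) → (56, -80)
step 8: (56, -80) + (+16, -20) → (72, -100)

(72, -100)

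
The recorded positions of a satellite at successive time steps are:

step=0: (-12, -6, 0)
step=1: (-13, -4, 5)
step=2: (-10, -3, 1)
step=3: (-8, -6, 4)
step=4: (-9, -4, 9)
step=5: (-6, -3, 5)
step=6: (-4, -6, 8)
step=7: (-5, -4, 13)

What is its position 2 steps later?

(0, -6, 12)

The moves between consecutive positions are (-1, +2, +5), (+3, +1, -4), (+2, -3, +3), (-1, +2, +5), (+3, +1, -4), (+2, -3, +3), (-1, +2, +5); they repeat the 3-cycle [(-1, +2, +5), (+3, +1, -4), (+2, -3, +3)].
step 8: apply (+3, +1, -4) → (-2, -3, 9)
step 9: apply (+2, -3, +3) → (0, -6, 12)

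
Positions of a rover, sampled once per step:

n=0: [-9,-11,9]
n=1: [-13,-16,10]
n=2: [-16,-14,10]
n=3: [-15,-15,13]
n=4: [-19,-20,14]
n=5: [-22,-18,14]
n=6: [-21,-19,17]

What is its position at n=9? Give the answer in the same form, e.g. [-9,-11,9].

[-27,-23,21]

The moves between consecutive positions are [-4,-5,+1], [-3,+2,+0], [+1,-1,+3], [-4,-5,+1], [-3,+2,+0], [+1,-1,+3]; they repeat the 3-cycle [[-4,-5,+1], [-3,+2,+0], [+1,-1,+3]].
step 7: apply [-4,-5,+1] → [-25,-24,18]
step 8: apply [-3,+2,+0] → [-28,-22,18]
step 9: apply [+1,-1,+3] → [-27,-23,21]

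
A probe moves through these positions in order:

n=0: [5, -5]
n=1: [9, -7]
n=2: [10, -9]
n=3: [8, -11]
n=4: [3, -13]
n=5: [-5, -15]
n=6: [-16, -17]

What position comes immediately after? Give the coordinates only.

[-30, -19]

Successive displacements: [+4, -2], [+1, -2], [-2, -2], [-5, -2], [-8, -2], [-11, -2] — each changes by [-3, +0].
step 7: [-16, -17] + [-14, -2] → [-30, -19]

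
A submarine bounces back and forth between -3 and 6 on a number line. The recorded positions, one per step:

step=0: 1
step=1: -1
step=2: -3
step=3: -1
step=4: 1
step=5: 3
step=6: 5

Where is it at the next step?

5

The value travels 2 per step and bounces off the walls at -3 and 6.
  step 7: 5 → 5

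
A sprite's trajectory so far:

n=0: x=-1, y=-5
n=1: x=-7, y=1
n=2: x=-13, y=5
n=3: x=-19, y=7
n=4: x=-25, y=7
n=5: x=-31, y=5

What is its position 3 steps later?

First differences are (-6,+6), (-6,+4), (-6,+2), (-6,+0), (-6,-2); their common second difference is (+0,-2) (constant acceleration).
step 6: x=-31, y=5 + (-6,-4) → x=-37, y=1
step 7: x=-37, y=1 + (-6,-6) → x=-43, y=-5
step 8: x=-43, y=-5 + (-6,-8) → x=-49, y=-13

x=-49, y=-13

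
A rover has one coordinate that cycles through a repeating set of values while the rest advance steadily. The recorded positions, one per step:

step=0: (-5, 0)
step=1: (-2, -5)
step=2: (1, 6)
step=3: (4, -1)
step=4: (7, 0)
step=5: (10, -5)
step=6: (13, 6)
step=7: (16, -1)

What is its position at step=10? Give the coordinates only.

The first coordinate changes by +3 each step, so at step 10 it is -5 + 10·(3) = 25.
The second coordinate repeats the cycle [0, -5, 6, -1] with period 4; step 10 mod 4 = 2, giving 6.

(25, 6)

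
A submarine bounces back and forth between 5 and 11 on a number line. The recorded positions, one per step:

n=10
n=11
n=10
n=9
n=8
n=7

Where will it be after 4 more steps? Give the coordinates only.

n=7

The value travels 1 per step and bounces off the walls at 5 and 11.
  step 6: 7 → 6
  step 7: 6 → 5
  step 8: 5 → 6
  step 9: 6 → 7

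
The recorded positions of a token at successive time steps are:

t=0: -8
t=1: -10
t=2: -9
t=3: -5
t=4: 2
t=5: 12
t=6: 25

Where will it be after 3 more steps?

First differences are -2, +1, +4, +7, +10, +13; their common second difference is +3 (constant acceleration).
step 7: 25 + 16 → 41
step 8: 41 + 19 → 60
step 9: 60 + 22 → 82

82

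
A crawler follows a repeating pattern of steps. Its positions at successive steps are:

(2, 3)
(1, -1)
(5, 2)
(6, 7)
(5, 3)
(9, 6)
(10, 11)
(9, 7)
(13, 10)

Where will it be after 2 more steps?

(13, 11)

Step-to-step displacements: (-1, -4), (+4, +3), (+1, +5), (-1, -4), (+4, +3), (+1, +5), (-1, -4), (+4, +3) — a repeating cycle of length 3.
step 9: apply (+1, +5) → (14, 15)
step 10: apply (-1, -4) → (13, 11)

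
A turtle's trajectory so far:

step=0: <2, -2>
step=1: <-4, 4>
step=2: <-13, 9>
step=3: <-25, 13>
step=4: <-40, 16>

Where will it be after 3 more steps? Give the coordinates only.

First differences are <-6, +6>, <-9, +5>, <-12, +4>, <-15, +3>; their common second difference is <-3, -1> (constant acceleration).
step 5: <-40, 16> + <-18, +2> → <-58, 18>
step 6: <-58, 18> + <-21, +1> → <-79, 19>
step 7: <-79, 19> + <-24, +0> → <-103, 19>

<-103, 19>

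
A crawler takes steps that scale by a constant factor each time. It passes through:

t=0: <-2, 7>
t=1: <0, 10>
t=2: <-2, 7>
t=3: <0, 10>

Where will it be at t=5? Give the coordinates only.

Step-to-step displacements: <+2, +3>, <-2, -3>, <+2, +3>; each is -1× the previous.
step 4: <0, 10> + <-2, -3> → <-2, 7>
step 5: <-2, 7> + <+2, +3> → <0, 10>

<0, 10>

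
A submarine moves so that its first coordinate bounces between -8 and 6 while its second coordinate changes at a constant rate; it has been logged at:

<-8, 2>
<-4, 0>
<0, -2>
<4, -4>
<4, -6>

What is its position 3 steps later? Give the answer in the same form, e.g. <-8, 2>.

The first coordinate reflects between -8 and 6, moving 4 per step.
  step 5: 4 → 0
  step 6: 0 → -4
  step 7: -4 → -8
The second coordinate changes by -2 each step: at step 7 it is -12.

<-8, -12>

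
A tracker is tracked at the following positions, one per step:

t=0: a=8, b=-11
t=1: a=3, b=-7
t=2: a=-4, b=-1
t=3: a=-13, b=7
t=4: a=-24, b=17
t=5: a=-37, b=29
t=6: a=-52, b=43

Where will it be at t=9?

a=-109, b=97

Taking differences between consecutive positions: (-5, +4), (-7, +6), (-9, +8), (-11, +10), (-13, +12), (-15, +14). These grow by (-2, +2) each step.
step 7: a=-52, b=43 + (-17, +16) → a=-69, b=59
step 8: a=-69, b=59 + (-19, +18) → a=-88, b=77
step 9: a=-88, b=77 + (-21, +20) → a=-109, b=97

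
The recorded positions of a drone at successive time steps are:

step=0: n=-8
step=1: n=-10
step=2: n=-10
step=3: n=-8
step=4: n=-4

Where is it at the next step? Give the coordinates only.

Successive displacements: -2, +0, +2, +4 — each changes by +2.
step 5: -4 + 6 → n=2

n=2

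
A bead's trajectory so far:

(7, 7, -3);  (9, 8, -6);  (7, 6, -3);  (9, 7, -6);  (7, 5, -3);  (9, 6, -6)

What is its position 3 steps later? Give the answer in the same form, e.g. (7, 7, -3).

Differencing gives (+2, +1, -3), (-2, -2, +3), (+2, +1, -3), (-2, -2, +3), (+2, +1, -3). This is the pattern (+2, +1, -3), (-2, -2, +3) repeated.
step 6: apply (-2, -2, +3) → (7, 4, -3)
step 7: apply (+2, +1, -3) → (9, 5, -6)
step 8: apply (-2, -2, +3) → (7, 3, -3)

(7, 3, -3)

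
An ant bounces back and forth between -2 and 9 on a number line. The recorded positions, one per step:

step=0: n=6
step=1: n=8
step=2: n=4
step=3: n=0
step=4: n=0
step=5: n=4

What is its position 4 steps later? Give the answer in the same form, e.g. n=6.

The value travels 4 per step and bounces off the walls at -2 and 9.
  step 6: 4 → 8
  step 7: 8 → 6
  step 8: 6 → 2
  step 9: 2 → -2

n=-2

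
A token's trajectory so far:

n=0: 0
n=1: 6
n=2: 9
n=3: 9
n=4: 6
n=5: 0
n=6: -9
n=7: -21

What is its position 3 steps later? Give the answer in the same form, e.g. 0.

First differences are +6, +3, +0, -3, -6, -9, -12; their common second difference is -3 (constant acceleration).
step 8: -21 − 15 → -36
step 9: -36 − 18 → -54
step 10: -54 − 21 → -75

-75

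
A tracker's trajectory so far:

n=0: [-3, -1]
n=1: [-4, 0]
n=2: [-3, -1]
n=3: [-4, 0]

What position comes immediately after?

[-3, -1]

Consecutive displacements [-1, +1], [+1, -1], [-1, +1] scale by a factor of -1 each step.
step 4: [-4, 0] + [+1, -1] → [-3, -1]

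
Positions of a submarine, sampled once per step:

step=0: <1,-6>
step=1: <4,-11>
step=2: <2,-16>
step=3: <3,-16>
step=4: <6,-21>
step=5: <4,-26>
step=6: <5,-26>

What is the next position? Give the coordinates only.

The moves between consecutive positions are <+3,-5>, <-2,-5>, <+1,+0>, <+3,-5>, <-2,-5>, <+1,+0>; they repeat the 3-cycle [<+3,-5>, <-2,-5>, <+1,+0>].
step 7: apply <+3,-5> → <8,-31>

<8,-31>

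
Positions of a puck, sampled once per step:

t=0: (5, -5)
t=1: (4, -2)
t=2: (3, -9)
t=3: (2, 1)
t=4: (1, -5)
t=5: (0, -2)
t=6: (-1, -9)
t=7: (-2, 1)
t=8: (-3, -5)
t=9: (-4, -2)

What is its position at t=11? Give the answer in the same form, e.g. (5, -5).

(-6, 1)

The first coordinate changes by -1 each step, so at step 11 it is 5 + 11·(-1) = -6.
The second coordinate repeats the cycle [-5, -2, -9, 1] with period 4; step 11 mod 4 = 3, giving 1.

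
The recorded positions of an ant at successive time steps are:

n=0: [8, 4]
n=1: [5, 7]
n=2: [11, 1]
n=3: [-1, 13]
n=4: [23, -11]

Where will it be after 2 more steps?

[71, -59]

Consecutive displacements [-3, +3], [+6, -6], [-12, +12], [+24, -24] scale by a factor of -2 each step.
step 5: [23, -11] + [-48, +48] → [-25, 37]
step 6: [-25, 37] + [+96, -96] → [71, -59]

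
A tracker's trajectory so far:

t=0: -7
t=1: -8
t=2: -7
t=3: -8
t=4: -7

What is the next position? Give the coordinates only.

The jumps are -1, +1, -1, +1 — a geometric progression with ratio -1.
step 5: -7 − 1 → -8

-8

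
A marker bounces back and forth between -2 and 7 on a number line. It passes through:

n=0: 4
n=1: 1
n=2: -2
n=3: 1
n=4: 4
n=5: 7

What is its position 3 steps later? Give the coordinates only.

The value reflects between -2 and 7, moving 3 per step.
  step 6: 7 → 4
  step 7: 4 → 1
  step 8: 1 → -2

-2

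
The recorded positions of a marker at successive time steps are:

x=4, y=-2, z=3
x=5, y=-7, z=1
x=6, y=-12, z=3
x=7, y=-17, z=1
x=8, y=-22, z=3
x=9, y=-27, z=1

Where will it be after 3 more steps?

x=12, y=-42, z=3

The x coordinate changes by +1 each step, so at step 8 it is 4 + 8·(1) = 12.
The y coordinate changes by -5 each step, so at step 8 it is -2 + 8·(-5) = -42.
The z coordinate repeats the cycle [3, 1] with period 2; step 8 mod 2 = 0, giving 3.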